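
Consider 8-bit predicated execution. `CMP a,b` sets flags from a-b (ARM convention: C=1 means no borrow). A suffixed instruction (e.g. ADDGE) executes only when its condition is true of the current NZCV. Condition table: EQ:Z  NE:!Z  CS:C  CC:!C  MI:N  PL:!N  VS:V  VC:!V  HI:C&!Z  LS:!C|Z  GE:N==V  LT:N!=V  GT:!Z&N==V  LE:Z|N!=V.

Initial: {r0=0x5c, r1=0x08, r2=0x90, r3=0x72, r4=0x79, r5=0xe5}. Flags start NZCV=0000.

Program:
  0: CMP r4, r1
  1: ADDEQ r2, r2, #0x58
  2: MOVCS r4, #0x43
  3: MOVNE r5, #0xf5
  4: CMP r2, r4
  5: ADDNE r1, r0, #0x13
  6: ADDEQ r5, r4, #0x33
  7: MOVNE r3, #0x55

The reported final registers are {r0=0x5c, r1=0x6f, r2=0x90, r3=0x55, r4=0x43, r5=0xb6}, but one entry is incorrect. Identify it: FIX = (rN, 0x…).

FIX = (r5, 0xf5)

[0] flags=0010 → (cmp)
[1] flags=0010 EQ?F → skip
[2] flags=0010 CS?T → r4=0x43
[3] flags=0010 NE?T → r5=0xf5
[4] flags=0011 → (cmp)
[5] flags=0011 NE?T → r1=0x6f
[6] flags=0011 EQ?F → skip
[7] flags=0011 NE?T → r3=0x55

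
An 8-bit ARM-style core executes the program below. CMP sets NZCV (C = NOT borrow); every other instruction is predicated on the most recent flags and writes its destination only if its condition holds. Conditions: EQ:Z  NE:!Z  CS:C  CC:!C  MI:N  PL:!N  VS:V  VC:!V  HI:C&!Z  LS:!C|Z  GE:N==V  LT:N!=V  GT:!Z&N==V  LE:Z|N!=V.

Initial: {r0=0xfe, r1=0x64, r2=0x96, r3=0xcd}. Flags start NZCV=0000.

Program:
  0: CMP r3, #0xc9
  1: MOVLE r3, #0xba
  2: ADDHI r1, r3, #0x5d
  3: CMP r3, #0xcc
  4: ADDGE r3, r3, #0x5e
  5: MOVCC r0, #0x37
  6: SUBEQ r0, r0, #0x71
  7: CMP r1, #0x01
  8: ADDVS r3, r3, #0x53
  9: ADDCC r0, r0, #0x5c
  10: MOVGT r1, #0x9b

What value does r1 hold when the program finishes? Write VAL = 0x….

0: ✓ CMP  NZCV=0010
1: · MOVLE
2: ✓ ADDHI  r1←0x2a
3: ✓ CMP  NZCV=0010
4: ✓ ADDGE  r3←0x2b
5: · MOVCC
6: · SUBEQ
7: ✓ CMP  NZCV=0010
8: · ADDVS
9: · ADDCC
10: ✓ MOVGT  r1←0x9b

VAL = 0x9b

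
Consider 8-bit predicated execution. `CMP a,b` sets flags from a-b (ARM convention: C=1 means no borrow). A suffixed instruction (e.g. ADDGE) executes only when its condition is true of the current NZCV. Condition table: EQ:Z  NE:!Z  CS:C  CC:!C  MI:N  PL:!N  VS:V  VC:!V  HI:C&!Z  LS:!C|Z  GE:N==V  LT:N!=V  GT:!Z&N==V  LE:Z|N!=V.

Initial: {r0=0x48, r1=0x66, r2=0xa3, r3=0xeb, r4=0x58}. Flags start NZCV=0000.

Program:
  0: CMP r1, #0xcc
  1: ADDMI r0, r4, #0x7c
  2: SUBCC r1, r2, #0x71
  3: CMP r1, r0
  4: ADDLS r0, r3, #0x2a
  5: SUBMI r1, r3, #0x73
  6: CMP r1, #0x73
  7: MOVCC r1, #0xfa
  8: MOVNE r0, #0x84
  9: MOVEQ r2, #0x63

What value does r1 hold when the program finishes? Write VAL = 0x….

[0] flags=1001 → (cmp)
[1] flags=1001 MI?T → r0=0xd4
[2] flags=1001 CC?T → r1=0x32
[3] flags=0000 → (cmp)
[4] flags=0000 LS?T → r0=0x15
[5] flags=0000 MI?F → skip
[6] flags=1000 → (cmp)
[7] flags=1000 CC?T → r1=0xfa
[8] flags=1000 NE?T → r0=0x84
[9] flags=1000 EQ?F → skip

VAL = 0xfa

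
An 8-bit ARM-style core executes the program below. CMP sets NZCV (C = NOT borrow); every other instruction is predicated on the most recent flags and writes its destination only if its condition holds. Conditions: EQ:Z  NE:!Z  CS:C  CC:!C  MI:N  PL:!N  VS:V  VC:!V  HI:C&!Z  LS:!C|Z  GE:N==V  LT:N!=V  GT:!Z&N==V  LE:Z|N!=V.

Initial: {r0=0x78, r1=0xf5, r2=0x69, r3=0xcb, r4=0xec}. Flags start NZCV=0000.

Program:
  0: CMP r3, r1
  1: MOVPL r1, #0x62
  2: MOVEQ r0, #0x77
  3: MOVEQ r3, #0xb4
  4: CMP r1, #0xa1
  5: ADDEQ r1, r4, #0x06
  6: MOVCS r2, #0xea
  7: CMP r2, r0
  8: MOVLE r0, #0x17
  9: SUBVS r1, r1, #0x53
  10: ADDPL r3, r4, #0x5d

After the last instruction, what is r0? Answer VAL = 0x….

0: ✓ CMP  NZCV=1000
1: · MOVPL
2: · MOVEQ
3: · MOVEQ
4: ✓ CMP  NZCV=0010
5: · ADDEQ
6: ✓ MOVCS  r2←0xea
7: ✓ CMP  NZCV=0011
8: ✓ MOVLE  r0←0x17
9: ✓ SUBVS  r1←0xa2
10: ✓ ADDPL  r3←0x49

VAL = 0x17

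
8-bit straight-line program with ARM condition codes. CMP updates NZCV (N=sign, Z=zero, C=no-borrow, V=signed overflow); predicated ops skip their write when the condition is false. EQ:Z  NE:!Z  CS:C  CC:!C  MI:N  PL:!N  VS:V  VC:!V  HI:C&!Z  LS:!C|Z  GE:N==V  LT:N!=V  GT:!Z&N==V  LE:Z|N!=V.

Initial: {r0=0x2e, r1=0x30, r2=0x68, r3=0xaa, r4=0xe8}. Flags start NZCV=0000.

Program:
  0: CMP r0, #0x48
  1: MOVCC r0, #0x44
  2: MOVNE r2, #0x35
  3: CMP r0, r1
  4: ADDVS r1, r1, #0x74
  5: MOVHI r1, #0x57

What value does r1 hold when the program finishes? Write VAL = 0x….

[0] flags=1000 → (cmp)
[1] flags=1000 CC?T → r0=0x44
[2] flags=1000 NE?T → r2=0x35
[3] flags=0010 → (cmp)
[4] flags=0010 VS?F → skip
[5] flags=0010 HI?T → r1=0x57

VAL = 0x57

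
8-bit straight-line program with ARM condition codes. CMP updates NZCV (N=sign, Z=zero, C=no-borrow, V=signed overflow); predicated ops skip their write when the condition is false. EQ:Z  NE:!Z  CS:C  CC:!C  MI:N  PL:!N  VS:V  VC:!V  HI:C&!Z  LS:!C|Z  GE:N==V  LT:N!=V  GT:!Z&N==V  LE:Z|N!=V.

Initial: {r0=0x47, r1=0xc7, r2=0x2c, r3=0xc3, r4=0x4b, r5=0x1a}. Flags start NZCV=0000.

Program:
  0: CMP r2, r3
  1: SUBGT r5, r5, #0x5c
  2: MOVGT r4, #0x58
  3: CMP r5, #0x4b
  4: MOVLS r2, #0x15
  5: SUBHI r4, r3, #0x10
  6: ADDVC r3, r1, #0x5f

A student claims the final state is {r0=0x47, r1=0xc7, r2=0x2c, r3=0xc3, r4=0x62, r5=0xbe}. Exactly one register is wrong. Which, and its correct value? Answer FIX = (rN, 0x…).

0: ✓ CMP  NZCV=0000
1: ✓ SUBGT  r5←0xbe
2: ✓ MOVGT  r4←0x58
3: ✓ CMP  NZCV=0011
4: · MOVLS
5: ✓ SUBHI  r4←0xb3
6: · ADDVC

FIX = (r4, 0xb3)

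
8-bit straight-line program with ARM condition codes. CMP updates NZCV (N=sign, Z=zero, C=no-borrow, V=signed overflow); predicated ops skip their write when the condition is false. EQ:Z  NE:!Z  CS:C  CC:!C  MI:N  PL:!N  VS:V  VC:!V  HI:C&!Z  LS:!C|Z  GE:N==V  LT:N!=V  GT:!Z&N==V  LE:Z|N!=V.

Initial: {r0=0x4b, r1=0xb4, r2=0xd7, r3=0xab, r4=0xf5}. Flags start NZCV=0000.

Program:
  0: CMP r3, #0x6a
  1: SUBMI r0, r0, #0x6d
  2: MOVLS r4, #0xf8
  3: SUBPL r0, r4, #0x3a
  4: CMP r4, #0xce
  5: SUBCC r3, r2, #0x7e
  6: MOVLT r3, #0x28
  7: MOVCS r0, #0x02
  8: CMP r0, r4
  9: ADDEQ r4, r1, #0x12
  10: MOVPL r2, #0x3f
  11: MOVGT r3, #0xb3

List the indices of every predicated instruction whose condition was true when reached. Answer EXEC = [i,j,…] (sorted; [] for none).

EXEC = [3,7,10,11]

[0] flags=0011 → (cmp)
[1] flags=0011 MI?F → skip
[2] flags=0011 LS?F → skip
[3] flags=0011 PL?T → r0=0xbb
[4] flags=0010 → (cmp)
[5] flags=0010 CC?F → skip
[6] flags=0010 LT?F → skip
[7] flags=0010 CS?T → r0=0x02
[8] flags=0000 → (cmp)
[9] flags=0000 EQ?F → skip
[10] flags=0000 PL?T → r2=0x3f
[11] flags=0000 GT?T → r3=0xb3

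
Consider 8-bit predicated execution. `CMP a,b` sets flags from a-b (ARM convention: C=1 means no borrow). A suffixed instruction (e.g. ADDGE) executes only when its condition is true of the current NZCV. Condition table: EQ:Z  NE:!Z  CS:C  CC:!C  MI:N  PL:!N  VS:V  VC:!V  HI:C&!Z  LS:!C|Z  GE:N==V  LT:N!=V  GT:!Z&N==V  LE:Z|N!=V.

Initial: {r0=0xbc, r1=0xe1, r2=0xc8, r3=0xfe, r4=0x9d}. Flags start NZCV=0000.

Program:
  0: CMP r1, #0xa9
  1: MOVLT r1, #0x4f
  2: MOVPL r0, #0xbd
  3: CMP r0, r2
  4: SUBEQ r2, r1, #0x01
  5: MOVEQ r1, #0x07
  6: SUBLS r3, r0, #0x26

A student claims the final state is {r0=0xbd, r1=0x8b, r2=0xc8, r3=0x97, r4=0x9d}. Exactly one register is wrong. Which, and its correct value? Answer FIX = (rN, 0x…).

FIX = (r1, 0xe1)

0: ✓ CMP  NZCV=0010
1: · MOVLT
2: ✓ MOVPL  r0←0xbd
3: ✓ CMP  NZCV=1000
4: · SUBEQ
5: · MOVEQ
6: ✓ SUBLS  r3←0x97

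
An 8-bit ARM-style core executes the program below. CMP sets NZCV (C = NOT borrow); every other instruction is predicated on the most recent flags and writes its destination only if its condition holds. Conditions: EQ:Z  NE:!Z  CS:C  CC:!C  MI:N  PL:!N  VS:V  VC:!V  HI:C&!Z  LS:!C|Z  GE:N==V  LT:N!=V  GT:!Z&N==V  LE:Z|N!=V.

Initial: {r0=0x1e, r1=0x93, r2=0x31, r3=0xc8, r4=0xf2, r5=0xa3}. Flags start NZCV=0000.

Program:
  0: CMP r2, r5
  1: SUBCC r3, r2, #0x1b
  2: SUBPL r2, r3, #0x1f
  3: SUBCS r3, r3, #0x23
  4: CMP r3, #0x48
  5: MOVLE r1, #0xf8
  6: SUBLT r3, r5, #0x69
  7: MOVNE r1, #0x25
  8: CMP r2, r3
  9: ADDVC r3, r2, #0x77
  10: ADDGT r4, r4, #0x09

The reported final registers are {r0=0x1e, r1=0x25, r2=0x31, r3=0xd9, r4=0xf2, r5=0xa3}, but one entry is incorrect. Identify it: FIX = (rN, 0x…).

0: ✓ CMP  NZCV=1001
1: ✓ SUBCC  r3←0x16
2: · SUBPL
3: · SUBCS
4: ✓ CMP  NZCV=1000
5: ✓ MOVLE  r1←0xf8
6: ✓ SUBLT  r3←0x3a
7: ✓ MOVNE  r1←0x25
8: ✓ CMP  NZCV=1000
9: ✓ ADDVC  r3←0xa8
10: · ADDGT

FIX = (r3, 0xa8)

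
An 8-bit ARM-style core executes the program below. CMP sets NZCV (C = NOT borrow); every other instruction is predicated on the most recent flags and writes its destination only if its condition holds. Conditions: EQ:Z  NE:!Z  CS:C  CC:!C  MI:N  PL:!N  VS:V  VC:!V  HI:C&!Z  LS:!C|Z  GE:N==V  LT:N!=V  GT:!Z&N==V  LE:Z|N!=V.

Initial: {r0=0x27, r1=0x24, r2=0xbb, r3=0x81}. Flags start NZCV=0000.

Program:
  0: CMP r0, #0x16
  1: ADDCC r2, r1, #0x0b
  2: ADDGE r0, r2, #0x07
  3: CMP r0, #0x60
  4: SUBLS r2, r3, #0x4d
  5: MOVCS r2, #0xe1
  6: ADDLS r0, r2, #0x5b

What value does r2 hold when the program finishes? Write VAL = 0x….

VAL = 0xe1

[0] flags=0010 → (cmp)
[1] flags=0010 CC?F → skip
[2] flags=0010 GE?T → r0=0xc2
[3] flags=0011 → (cmp)
[4] flags=0011 LS?F → skip
[5] flags=0011 CS?T → r2=0xe1
[6] flags=0011 LS?F → skip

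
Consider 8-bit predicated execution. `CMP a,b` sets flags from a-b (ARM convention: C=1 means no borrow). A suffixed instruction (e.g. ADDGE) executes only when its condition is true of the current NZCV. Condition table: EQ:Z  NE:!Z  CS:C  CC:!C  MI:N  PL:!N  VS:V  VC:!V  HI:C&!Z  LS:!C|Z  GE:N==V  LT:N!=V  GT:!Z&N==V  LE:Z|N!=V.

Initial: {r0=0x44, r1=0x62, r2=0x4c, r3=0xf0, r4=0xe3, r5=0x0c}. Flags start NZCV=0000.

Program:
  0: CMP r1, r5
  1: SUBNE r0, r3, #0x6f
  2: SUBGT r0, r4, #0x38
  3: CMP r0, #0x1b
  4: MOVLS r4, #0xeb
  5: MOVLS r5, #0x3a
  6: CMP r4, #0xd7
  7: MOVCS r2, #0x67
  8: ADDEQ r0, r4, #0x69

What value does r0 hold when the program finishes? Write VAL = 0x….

VAL = 0xab

[0] flags=0010 → (cmp)
[1] flags=0010 NE?T → r0=0x81
[2] flags=0010 GT?T → r0=0xab
[3] flags=1010 → (cmp)
[4] flags=1010 LS?F → skip
[5] flags=1010 LS?F → skip
[6] flags=0010 → (cmp)
[7] flags=0010 CS?T → r2=0x67
[8] flags=0010 EQ?F → skip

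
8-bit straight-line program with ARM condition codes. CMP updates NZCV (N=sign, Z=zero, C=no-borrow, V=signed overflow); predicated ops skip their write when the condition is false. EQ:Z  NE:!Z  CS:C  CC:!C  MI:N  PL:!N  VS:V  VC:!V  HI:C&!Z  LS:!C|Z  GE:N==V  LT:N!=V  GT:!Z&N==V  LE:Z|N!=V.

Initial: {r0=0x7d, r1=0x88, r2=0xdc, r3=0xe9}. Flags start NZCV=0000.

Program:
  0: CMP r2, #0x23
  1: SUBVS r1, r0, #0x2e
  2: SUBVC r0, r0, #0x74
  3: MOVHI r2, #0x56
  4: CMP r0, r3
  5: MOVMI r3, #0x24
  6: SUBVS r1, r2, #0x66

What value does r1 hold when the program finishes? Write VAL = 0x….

VAL = 0x88

0: ✓ CMP  NZCV=1010
1: · SUBVS
2: ✓ SUBVC  r0←0x09
3: ✓ MOVHI  r2←0x56
4: ✓ CMP  NZCV=0000
5: · MOVMI
6: · SUBVS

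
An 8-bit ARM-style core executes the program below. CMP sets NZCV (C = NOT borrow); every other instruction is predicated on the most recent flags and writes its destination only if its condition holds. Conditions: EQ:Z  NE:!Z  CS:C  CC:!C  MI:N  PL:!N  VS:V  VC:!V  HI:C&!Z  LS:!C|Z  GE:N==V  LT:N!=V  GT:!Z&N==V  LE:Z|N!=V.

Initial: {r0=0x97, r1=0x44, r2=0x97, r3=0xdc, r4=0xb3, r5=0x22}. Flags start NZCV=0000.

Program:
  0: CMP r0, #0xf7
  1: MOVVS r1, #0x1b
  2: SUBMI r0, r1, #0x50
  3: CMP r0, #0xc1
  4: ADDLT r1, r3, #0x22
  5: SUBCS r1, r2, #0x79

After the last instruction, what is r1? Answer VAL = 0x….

VAL = 0x1e

0: ✓ CMP  NZCV=1000
1: · MOVVS
2: ✓ SUBMI  r0←0xf4
3: ✓ CMP  NZCV=0010
4: · ADDLT
5: ✓ SUBCS  r1←0x1e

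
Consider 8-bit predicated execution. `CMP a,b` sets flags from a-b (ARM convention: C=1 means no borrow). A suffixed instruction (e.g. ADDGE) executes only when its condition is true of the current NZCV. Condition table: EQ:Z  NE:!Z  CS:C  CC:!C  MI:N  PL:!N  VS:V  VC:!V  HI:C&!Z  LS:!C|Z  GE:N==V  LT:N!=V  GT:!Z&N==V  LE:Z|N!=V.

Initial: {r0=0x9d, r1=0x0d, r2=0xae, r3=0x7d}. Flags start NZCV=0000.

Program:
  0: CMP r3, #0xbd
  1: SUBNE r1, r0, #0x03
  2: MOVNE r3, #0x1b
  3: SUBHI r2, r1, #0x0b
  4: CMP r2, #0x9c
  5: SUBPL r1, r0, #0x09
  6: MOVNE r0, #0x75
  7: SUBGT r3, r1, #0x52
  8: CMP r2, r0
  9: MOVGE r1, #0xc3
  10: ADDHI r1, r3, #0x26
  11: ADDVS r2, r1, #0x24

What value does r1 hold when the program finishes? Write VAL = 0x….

[0] flags=1001 → (cmp)
[1] flags=1001 NE?T → r1=0x9a
[2] flags=1001 NE?T → r3=0x1b
[3] flags=1001 HI?F → skip
[4] flags=0010 → (cmp)
[5] flags=0010 PL?T → r1=0x94
[6] flags=0010 NE?T → r0=0x75
[7] flags=0010 GT?T → r3=0x42
[8] flags=0011 → (cmp)
[9] flags=0011 GE?F → skip
[10] flags=0011 HI?T → r1=0x68
[11] flags=0011 VS?T → r2=0x8c

VAL = 0x68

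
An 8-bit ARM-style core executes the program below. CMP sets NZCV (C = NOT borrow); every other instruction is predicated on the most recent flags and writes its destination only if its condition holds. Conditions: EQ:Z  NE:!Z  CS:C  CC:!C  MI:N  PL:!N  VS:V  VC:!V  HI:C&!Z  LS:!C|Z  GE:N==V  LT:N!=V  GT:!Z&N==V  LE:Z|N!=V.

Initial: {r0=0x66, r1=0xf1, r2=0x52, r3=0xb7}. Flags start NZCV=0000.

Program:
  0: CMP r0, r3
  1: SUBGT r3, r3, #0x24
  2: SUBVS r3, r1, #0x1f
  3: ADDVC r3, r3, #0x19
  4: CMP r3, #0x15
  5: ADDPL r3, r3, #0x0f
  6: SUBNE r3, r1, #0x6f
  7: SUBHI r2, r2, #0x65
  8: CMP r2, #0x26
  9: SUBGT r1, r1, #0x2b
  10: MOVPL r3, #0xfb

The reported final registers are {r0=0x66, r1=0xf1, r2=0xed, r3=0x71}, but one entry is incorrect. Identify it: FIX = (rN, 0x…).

FIX = (r3, 0x82)

0: ✓ CMP  NZCV=1001
1: ✓ SUBGT  r3←0x93
2: ✓ SUBVS  r3←0xd2
3: · ADDVC
4: ✓ CMP  NZCV=1010
5: · ADDPL
6: ✓ SUBNE  r3←0x82
7: ✓ SUBHI  r2←0xed
8: ✓ CMP  NZCV=1010
9: · SUBGT
10: · MOVPL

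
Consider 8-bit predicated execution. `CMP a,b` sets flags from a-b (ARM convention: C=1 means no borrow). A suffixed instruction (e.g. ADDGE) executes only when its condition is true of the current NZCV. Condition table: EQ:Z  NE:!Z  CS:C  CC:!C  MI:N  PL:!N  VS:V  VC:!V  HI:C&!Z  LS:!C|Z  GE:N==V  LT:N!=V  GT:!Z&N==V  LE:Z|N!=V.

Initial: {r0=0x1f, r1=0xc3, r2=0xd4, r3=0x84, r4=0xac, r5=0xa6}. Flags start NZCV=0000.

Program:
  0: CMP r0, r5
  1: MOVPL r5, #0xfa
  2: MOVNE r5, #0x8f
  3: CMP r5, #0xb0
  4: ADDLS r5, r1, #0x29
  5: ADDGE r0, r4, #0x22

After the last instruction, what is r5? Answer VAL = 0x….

0: ✓ CMP  NZCV=0000
1: ✓ MOVPL  r5←0xfa
2: ✓ MOVNE  r5←0x8f
3: ✓ CMP  NZCV=1000
4: ✓ ADDLS  r5←0xec
5: · ADDGE

VAL = 0xec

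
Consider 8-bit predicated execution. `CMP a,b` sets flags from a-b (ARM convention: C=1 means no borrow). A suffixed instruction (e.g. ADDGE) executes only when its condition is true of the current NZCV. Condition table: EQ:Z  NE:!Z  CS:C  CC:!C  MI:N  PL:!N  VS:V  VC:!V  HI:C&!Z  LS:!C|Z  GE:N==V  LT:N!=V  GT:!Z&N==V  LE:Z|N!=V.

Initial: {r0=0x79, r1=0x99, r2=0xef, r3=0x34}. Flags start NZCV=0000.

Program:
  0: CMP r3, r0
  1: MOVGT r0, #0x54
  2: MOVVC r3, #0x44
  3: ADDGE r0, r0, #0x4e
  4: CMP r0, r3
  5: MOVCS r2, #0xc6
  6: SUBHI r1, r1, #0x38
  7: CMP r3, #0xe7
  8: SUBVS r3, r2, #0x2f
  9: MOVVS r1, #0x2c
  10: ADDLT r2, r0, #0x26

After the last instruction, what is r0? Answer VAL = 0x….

VAL = 0x79

[0] flags=1000 → (cmp)
[1] flags=1000 GT?F → skip
[2] flags=1000 VC?T → r3=0x44
[3] flags=1000 GE?F → skip
[4] flags=0010 → (cmp)
[5] flags=0010 CS?T → r2=0xc6
[6] flags=0010 HI?T → r1=0x61
[7] flags=0000 → (cmp)
[8] flags=0000 VS?F → skip
[9] flags=0000 VS?F → skip
[10] flags=0000 LT?F → skip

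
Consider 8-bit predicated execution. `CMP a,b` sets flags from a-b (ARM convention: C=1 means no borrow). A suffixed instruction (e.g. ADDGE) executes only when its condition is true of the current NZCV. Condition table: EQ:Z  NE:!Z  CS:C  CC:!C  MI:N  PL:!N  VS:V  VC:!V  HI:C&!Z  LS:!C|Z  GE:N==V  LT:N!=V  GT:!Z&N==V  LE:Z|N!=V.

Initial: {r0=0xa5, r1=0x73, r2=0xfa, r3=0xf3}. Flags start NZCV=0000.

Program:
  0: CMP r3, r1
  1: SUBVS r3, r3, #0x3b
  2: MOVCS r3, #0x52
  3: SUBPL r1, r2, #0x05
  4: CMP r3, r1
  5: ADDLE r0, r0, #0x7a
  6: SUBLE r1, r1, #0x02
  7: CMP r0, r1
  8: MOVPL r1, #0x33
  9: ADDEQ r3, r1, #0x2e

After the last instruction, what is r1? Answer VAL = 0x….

VAL = 0x71

[0] flags=1010 → (cmp)
[1] flags=1010 VS?F → skip
[2] flags=1010 CS?T → r3=0x52
[3] flags=1010 PL?F → skip
[4] flags=1000 → (cmp)
[5] flags=1000 LE?T → r0=0x1f
[6] flags=1000 LE?T → r1=0x71
[7] flags=1000 → (cmp)
[8] flags=1000 PL?F → skip
[9] flags=1000 EQ?F → skip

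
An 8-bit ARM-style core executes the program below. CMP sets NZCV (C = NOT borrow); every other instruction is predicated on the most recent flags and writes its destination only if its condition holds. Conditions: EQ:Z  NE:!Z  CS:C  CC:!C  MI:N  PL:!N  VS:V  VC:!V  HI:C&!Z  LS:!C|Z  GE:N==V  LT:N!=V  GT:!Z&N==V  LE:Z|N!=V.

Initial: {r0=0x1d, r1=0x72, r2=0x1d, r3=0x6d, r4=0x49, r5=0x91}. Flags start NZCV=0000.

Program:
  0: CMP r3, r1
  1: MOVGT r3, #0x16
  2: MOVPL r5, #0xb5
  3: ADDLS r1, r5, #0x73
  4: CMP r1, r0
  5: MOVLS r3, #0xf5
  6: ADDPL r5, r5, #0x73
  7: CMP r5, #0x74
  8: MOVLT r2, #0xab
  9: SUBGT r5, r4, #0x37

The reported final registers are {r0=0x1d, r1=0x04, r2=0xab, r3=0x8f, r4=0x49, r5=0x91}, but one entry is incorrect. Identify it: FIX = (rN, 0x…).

[0] flags=1000 → (cmp)
[1] flags=1000 GT?F → skip
[2] flags=1000 PL?F → skip
[3] flags=1000 LS?T → r1=0x04
[4] flags=1000 → (cmp)
[5] flags=1000 LS?T → r3=0xf5
[6] flags=1000 PL?F → skip
[7] flags=0011 → (cmp)
[8] flags=0011 LT?T → r2=0xab
[9] flags=0011 GT?F → skip

FIX = (r3, 0xf5)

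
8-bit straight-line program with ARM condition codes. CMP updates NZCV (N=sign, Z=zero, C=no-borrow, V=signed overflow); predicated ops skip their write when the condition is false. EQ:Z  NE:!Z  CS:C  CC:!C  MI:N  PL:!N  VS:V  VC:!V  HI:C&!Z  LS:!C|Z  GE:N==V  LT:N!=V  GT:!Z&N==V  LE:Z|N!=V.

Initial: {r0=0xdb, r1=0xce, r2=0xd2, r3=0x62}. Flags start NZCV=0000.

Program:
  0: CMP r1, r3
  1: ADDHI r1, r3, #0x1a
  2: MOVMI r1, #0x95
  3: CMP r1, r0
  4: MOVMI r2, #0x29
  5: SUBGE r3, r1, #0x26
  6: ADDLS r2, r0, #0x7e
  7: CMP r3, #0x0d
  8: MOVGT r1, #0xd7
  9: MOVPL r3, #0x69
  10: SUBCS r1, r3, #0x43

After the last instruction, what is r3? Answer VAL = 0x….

[0] flags=0011 → (cmp)
[1] flags=0011 HI?T → r1=0x7c
[2] flags=0011 MI?F → skip
[3] flags=1001 → (cmp)
[4] flags=1001 MI?T → r2=0x29
[5] flags=1001 GE?T → r3=0x56
[6] flags=1001 LS?T → r2=0x59
[7] flags=0010 → (cmp)
[8] flags=0010 GT?T → r1=0xd7
[9] flags=0010 PL?T → r3=0x69
[10] flags=0010 CS?T → r1=0x26

VAL = 0x69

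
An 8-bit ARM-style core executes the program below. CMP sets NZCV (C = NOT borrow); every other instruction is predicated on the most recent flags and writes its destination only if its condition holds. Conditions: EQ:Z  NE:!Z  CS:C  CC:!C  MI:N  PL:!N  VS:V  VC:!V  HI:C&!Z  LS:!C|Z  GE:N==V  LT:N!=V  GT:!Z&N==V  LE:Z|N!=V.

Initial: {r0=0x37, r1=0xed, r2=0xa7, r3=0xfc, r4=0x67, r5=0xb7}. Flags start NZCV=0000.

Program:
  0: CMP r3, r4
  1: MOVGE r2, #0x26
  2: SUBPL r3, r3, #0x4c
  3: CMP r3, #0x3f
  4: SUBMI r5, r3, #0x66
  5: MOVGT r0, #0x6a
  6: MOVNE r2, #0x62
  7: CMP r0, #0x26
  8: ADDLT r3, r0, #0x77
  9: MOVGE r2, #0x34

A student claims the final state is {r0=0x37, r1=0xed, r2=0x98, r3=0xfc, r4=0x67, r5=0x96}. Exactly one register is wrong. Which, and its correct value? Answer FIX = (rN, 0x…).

[0] flags=1010 → (cmp)
[1] flags=1010 GE?F → skip
[2] flags=1010 PL?F → skip
[3] flags=1010 → (cmp)
[4] flags=1010 MI?T → r5=0x96
[5] flags=1010 GT?F → skip
[6] flags=1010 NE?T → r2=0x62
[7] flags=0010 → (cmp)
[8] flags=0010 LT?F → skip
[9] flags=0010 GE?T → r2=0x34

FIX = (r2, 0x34)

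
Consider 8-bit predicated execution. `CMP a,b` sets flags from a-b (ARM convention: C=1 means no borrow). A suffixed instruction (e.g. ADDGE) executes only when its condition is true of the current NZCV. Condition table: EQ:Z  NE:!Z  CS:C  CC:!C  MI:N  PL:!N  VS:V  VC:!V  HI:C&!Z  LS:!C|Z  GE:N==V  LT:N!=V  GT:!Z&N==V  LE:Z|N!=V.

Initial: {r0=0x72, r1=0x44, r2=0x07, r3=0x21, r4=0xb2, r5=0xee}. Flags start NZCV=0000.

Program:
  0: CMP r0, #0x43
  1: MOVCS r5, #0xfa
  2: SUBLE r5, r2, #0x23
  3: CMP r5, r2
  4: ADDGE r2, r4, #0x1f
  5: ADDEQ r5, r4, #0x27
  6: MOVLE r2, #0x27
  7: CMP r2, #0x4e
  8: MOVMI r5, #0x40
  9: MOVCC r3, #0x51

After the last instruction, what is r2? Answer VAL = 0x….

[0] flags=0010 → (cmp)
[1] flags=0010 CS?T → r5=0xfa
[2] flags=0010 LE?F → skip
[3] flags=1010 → (cmp)
[4] flags=1010 GE?F → skip
[5] flags=1010 EQ?F → skip
[6] flags=1010 LE?T → r2=0x27
[7] flags=1000 → (cmp)
[8] flags=1000 MI?T → r5=0x40
[9] flags=1000 CC?T → r3=0x51

VAL = 0x27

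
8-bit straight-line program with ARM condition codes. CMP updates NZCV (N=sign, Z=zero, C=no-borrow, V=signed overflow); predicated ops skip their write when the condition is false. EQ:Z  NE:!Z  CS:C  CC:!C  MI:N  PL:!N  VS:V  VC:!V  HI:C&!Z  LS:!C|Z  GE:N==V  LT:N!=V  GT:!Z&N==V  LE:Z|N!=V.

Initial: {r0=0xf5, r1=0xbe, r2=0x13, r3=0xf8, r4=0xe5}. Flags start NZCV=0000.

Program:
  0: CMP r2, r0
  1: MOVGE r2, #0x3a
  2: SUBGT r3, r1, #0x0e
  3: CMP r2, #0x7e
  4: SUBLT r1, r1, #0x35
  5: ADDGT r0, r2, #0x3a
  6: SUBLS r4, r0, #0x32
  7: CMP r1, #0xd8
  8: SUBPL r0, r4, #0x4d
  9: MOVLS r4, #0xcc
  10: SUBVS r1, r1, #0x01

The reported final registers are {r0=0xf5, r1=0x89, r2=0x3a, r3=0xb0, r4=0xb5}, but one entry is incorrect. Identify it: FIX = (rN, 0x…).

0: ✓ CMP  NZCV=0000
1: ✓ MOVGE  r2←0x3a
2: ✓ SUBGT  r3←0xb0
3: ✓ CMP  NZCV=1000
4: ✓ SUBLT  r1←0x89
5: · ADDGT
6: ✓ SUBLS  r4←0xc3
7: ✓ CMP  NZCV=1000
8: · SUBPL
9: ✓ MOVLS  r4←0xcc
10: · SUBVS

FIX = (r4, 0xcc)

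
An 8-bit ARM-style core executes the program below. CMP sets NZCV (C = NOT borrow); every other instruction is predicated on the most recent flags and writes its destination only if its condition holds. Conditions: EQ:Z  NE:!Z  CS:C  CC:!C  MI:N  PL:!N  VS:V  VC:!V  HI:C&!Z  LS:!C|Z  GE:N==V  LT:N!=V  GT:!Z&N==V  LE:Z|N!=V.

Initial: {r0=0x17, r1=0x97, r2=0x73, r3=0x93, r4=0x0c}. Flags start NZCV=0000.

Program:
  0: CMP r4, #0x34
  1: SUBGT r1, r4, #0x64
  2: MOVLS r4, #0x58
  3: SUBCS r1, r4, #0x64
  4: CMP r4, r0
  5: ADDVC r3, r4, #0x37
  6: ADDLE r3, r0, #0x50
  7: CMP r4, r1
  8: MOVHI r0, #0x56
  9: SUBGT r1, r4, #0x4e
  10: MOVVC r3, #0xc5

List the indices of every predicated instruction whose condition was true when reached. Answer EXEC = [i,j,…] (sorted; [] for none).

[0] flags=1000 → (cmp)
[1] flags=1000 GT?F → skip
[2] flags=1000 LS?T → r4=0x58
[3] flags=1000 CS?F → skip
[4] flags=0010 → (cmp)
[5] flags=0010 VC?T → r3=0x8f
[6] flags=0010 LE?F → skip
[7] flags=1001 → (cmp)
[8] flags=1001 HI?F → skip
[9] flags=1001 GT?T → r1=0x0a
[10] flags=1001 VC?F → skip

EXEC = [2,5,9]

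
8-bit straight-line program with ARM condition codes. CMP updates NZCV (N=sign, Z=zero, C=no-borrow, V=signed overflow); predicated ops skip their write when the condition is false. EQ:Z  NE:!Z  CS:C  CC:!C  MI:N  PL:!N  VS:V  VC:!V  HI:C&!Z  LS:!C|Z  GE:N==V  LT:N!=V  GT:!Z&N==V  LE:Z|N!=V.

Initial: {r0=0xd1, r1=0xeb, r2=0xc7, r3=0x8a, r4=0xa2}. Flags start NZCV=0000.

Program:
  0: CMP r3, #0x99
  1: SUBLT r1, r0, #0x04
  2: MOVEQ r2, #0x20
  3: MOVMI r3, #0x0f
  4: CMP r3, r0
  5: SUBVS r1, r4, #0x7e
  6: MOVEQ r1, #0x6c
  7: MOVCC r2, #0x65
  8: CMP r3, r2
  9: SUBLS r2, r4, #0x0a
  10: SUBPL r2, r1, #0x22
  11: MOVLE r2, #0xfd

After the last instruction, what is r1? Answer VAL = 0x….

VAL = 0xcd

[0] flags=1000 → (cmp)
[1] flags=1000 LT?T → r1=0xcd
[2] flags=1000 EQ?F → skip
[3] flags=1000 MI?T → r3=0x0f
[4] flags=0000 → (cmp)
[5] flags=0000 VS?F → skip
[6] flags=0000 EQ?F → skip
[7] flags=0000 CC?T → r2=0x65
[8] flags=1000 → (cmp)
[9] flags=1000 LS?T → r2=0x98
[10] flags=1000 PL?F → skip
[11] flags=1000 LE?T → r2=0xfd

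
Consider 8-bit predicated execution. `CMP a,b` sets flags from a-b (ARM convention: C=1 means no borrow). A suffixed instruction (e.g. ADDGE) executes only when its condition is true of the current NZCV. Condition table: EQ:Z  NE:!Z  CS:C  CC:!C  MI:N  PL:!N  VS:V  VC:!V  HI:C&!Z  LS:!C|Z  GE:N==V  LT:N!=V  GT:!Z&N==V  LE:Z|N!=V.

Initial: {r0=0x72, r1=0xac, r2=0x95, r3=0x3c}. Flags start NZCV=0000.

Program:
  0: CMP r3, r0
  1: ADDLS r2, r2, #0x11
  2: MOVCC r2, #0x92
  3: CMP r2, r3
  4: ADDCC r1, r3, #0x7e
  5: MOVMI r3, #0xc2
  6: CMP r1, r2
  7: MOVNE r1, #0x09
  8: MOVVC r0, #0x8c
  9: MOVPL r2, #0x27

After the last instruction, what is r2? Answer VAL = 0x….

0: ✓ CMP  NZCV=1000
1: ✓ ADDLS  r2←0xa6
2: ✓ MOVCC  r2←0x92
3: ✓ CMP  NZCV=0011
4: · ADDCC
5: · MOVMI
6: ✓ CMP  NZCV=0010
7: ✓ MOVNE  r1←0x09
8: ✓ MOVVC  r0←0x8c
9: ✓ MOVPL  r2←0x27

VAL = 0x27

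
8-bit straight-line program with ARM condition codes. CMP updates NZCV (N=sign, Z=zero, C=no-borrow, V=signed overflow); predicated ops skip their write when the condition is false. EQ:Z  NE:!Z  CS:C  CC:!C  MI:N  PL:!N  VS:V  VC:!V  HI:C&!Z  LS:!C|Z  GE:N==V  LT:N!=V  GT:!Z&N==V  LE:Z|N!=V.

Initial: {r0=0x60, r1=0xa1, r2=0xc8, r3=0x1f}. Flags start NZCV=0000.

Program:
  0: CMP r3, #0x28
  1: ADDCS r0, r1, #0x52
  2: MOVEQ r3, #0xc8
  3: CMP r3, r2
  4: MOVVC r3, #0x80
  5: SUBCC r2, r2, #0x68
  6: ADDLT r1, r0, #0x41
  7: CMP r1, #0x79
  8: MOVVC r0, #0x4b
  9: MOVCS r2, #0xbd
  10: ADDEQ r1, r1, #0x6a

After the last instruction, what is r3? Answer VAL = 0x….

[0] flags=1000 → (cmp)
[1] flags=1000 CS?F → skip
[2] flags=1000 EQ?F → skip
[3] flags=0000 → (cmp)
[4] flags=0000 VC?T → r3=0x80
[5] flags=0000 CC?T → r2=0x60
[6] flags=0000 LT?F → skip
[7] flags=0011 → (cmp)
[8] flags=0011 VC?F → skip
[9] flags=0011 CS?T → r2=0xbd
[10] flags=0011 EQ?F → skip

VAL = 0x80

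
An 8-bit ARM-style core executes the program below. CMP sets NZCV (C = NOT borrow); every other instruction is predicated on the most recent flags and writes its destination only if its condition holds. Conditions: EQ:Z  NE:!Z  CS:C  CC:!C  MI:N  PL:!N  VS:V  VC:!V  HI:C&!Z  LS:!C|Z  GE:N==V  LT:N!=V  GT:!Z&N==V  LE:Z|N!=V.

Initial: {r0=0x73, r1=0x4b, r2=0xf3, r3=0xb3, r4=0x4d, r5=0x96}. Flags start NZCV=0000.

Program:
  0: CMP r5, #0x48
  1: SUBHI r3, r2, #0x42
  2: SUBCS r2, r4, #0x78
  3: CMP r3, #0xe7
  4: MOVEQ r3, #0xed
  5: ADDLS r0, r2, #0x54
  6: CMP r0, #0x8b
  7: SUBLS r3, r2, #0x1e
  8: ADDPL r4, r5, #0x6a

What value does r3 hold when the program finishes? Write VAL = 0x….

VAL = 0xb7

[0] flags=0011 → (cmp)
[1] flags=0011 HI?T → r3=0xb1
[2] flags=0011 CS?T → r2=0xd5
[3] flags=1000 → (cmp)
[4] flags=1000 EQ?F → skip
[5] flags=1000 LS?T → r0=0x29
[6] flags=1001 → (cmp)
[7] flags=1001 LS?T → r3=0xb7
[8] flags=1001 PL?F → skip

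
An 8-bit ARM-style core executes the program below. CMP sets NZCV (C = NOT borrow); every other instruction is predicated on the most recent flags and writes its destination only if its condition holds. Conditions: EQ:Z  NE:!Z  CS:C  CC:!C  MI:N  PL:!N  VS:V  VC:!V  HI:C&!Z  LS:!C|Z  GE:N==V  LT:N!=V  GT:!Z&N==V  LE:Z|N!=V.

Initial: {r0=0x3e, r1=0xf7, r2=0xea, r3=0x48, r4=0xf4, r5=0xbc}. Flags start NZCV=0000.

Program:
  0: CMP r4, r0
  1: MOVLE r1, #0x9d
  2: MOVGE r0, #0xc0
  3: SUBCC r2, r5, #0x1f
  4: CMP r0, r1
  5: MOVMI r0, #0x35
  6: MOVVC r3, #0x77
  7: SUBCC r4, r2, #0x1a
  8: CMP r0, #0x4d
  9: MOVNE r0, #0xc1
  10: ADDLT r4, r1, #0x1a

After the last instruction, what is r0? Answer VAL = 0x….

VAL = 0xc1

0: ✓ CMP  NZCV=1010
1: ✓ MOVLE  r1←0x9d
2: · MOVGE
3: · SUBCC
4: ✓ CMP  NZCV=1001
5: ✓ MOVMI  r0←0x35
6: · MOVVC
7: ✓ SUBCC  r4←0xd0
8: ✓ CMP  NZCV=1000
9: ✓ MOVNE  r0←0xc1
10: ✓ ADDLT  r4←0xb7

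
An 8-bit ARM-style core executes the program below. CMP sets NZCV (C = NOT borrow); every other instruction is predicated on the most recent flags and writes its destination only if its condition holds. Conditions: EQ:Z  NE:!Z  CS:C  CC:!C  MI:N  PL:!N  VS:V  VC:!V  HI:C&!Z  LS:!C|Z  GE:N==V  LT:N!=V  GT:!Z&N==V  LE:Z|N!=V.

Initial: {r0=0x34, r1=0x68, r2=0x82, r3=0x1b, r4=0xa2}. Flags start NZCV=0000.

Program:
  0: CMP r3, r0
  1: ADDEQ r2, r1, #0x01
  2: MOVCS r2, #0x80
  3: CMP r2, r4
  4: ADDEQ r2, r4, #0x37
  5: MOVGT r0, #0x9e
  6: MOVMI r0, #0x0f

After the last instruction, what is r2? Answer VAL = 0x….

[0] flags=1000 → (cmp)
[1] flags=1000 EQ?F → skip
[2] flags=1000 CS?F → skip
[3] flags=1000 → (cmp)
[4] flags=1000 EQ?F → skip
[5] flags=1000 GT?F → skip
[6] flags=1000 MI?T → r0=0x0f

VAL = 0x82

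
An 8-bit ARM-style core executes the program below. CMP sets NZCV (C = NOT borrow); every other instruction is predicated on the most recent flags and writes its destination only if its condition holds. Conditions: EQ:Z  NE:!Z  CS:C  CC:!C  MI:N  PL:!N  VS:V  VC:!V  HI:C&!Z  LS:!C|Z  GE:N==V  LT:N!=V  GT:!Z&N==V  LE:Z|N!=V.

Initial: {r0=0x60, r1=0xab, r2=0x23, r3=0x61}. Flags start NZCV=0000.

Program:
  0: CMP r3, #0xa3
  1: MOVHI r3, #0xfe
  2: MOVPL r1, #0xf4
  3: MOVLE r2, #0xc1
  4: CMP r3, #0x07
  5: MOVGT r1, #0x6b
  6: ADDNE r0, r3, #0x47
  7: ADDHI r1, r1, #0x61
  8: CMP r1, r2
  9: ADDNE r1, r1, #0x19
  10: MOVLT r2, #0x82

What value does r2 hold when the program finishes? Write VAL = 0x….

0: ✓ CMP  NZCV=1001
1: · MOVHI
2: · MOVPL
3: · MOVLE
4: ✓ CMP  NZCV=0010
5: ✓ MOVGT  r1←0x6b
6: ✓ ADDNE  r0←0xa8
7: ✓ ADDHI  r1←0xcc
8: ✓ CMP  NZCV=1010
9: ✓ ADDNE  r1←0xe5
10: ✓ MOVLT  r2←0x82

VAL = 0x82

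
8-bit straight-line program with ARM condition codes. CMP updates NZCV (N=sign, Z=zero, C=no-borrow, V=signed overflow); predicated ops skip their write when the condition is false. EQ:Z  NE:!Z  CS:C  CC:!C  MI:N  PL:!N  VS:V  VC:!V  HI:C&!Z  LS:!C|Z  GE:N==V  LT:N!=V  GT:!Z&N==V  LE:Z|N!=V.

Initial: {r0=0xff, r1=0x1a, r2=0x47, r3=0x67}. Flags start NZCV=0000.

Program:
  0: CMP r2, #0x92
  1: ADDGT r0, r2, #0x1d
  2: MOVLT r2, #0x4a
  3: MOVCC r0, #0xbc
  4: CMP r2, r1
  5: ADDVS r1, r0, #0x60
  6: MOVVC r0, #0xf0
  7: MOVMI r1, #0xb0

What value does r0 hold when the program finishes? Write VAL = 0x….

0: ✓ CMP  NZCV=1001
1: ✓ ADDGT  r0←0x64
2: · MOVLT
3: ✓ MOVCC  r0←0xbc
4: ✓ CMP  NZCV=0010
5: · ADDVS
6: ✓ MOVVC  r0←0xf0
7: · MOVMI

VAL = 0xf0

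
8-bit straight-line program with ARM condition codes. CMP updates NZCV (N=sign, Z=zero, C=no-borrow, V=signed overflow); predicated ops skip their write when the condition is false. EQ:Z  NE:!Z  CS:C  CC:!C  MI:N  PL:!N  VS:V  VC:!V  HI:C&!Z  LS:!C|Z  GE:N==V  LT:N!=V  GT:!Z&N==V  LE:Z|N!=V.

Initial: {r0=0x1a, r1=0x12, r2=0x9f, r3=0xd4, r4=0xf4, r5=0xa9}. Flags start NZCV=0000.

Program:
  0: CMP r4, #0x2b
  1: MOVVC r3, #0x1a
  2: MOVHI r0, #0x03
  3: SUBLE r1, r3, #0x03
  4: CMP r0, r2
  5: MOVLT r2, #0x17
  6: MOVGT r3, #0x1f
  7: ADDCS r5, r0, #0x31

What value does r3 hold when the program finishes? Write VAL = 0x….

VAL = 0x1f

0: ✓ CMP  NZCV=1010
1: ✓ MOVVC  r3←0x1a
2: ✓ MOVHI  r0←0x03
3: ✓ SUBLE  r1←0x17
4: ✓ CMP  NZCV=0000
5: · MOVLT
6: ✓ MOVGT  r3←0x1f
7: · ADDCS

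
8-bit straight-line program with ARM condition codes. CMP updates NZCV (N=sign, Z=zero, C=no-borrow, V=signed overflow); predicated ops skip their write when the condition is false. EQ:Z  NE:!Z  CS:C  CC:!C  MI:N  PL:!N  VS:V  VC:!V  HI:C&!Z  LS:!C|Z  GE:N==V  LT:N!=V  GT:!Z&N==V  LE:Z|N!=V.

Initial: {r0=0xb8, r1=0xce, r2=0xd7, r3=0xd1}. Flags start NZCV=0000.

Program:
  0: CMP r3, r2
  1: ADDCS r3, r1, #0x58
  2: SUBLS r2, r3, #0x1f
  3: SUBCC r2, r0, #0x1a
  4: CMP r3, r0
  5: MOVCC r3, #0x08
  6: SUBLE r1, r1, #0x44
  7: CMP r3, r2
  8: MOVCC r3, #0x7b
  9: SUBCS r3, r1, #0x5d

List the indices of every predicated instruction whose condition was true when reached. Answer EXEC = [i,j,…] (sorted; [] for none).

EXEC = [2,3,9]

[0] flags=1000 → (cmp)
[1] flags=1000 CS?F → skip
[2] flags=1000 LS?T → r2=0xb2
[3] flags=1000 CC?T → r2=0x9e
[4] flags=0010 → (cmp)
[5] flags=0010 CC?F → skip
[6] flags=0010 LE?F → skip
[7] flags=0010 → (cmp)
[8] flags=0010 CC?F → skip
[9] flags=0010 CS?T → r3=0x71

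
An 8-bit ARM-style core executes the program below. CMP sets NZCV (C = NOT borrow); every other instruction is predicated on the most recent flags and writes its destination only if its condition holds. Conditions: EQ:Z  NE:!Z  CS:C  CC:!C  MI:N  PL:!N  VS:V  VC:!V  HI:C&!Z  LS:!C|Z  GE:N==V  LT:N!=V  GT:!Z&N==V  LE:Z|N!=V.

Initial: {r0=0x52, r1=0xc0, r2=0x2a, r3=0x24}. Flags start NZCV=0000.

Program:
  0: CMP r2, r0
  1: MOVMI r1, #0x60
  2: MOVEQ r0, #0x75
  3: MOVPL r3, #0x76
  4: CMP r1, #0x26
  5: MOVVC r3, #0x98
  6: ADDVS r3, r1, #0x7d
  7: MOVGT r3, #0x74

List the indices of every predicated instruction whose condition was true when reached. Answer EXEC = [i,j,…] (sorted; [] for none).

0: ✓ CMP  NZCV=1000
1: ✓ MOVMI  r1←0x60
2: · MOVEQ
3: · MOVPL
4: ✓ CMP  NZCV=0010
5: ✓ MOVVC  r3←0x98
6: · ADDVS
7: ✓ MOVGT  r3←0x74

EXEC = [1,5,7]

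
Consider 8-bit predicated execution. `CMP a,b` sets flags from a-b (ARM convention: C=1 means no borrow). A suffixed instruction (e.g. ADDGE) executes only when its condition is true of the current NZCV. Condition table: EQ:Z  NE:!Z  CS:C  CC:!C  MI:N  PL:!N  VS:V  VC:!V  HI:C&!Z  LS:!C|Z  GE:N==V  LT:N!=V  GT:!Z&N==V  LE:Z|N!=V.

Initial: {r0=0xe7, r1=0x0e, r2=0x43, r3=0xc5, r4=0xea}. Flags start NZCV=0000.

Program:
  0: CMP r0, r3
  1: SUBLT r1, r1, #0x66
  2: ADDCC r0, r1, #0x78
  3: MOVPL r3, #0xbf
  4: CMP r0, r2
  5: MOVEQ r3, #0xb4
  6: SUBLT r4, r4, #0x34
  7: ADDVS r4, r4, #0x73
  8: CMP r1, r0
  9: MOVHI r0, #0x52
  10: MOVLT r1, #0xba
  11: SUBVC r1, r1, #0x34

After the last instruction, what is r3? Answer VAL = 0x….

0: ✓ CMP  NZCV=0010
1: · SUBLT
2: · ADDCC
3: ✓ MOVPL  r3←0xbf
4: ✓ CMP  NZCV=1010
5: · MOVEQ
6: ✓ SUBLT  r4←0xb6
7: · ADDVS
8: ✓ CMP  NZCV=0000
9: · MOVHI
10: · MOVLT
11: ✓ SUBVC  r1←0xda

VAL = 0xbf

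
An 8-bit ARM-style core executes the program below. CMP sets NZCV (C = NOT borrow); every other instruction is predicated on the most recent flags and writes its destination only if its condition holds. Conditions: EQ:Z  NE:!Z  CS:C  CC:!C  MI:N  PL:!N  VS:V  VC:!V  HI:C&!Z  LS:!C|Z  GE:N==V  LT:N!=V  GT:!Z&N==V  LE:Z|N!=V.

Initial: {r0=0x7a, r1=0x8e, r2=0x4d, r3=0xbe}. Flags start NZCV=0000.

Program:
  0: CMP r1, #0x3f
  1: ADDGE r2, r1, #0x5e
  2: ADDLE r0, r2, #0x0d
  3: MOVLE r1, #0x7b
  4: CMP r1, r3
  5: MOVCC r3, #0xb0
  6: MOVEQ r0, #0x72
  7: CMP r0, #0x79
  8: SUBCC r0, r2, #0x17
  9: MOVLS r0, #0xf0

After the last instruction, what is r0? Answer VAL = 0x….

[0] flags=0011 → (cmp)
[1] flags=0011 GE?F → skip
[2] flags=0011 LE?T → r0=0x5a
[3] flags=0011 LE?T → r1=0x7b
[4] flags=1001 → (cmp)
[5] flags=1001 CC?T → r3=0xb0
[6] flags=1001 EQ?F → skip
[7] flags=1000 → (cmp)
[8] flags=1000 CC?T → r0=0x36
[9] flags=1000 LS?T → r0=0xf0

VAL = 0xf0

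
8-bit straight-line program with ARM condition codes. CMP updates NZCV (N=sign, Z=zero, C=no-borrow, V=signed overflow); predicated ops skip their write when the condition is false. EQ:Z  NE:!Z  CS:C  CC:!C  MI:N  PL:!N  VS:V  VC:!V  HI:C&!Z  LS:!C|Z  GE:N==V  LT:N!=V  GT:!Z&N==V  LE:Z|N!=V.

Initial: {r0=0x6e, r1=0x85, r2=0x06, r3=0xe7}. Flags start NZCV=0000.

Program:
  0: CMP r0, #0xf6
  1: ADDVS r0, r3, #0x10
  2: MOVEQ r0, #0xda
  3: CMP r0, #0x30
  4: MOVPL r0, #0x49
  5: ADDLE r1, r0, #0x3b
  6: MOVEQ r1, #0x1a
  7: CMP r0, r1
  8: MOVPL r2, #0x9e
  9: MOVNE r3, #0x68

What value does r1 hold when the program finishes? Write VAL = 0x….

VAL = 0x85

[0] flags=0000 → (cmp)
[1] flags=0000 VS?F → skip
[2] flags=0000 EQ?F → skip
[3] flags=0010 → (cmp)
[4] flags=0010 PL?T → r0=0x49
[5] flags=0010 LE?F → skip
[6] flags=0010 EQ?F → skip
[7] flags=1001 → (cmp)
[8] flags=1001 PL?F → skip
[9] flags=1001 NE?T → r3=0x68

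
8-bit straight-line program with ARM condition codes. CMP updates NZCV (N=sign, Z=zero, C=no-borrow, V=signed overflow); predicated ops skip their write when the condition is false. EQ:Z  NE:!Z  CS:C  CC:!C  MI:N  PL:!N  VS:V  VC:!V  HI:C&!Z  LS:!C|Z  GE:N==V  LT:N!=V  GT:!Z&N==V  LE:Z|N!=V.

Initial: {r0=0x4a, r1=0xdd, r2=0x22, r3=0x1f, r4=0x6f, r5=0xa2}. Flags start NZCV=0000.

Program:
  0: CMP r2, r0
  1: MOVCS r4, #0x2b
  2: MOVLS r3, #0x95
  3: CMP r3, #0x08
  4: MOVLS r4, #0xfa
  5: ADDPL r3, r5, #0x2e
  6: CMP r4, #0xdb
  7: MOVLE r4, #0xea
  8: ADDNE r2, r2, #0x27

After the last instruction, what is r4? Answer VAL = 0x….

VAL = 0x6f

0: ✓ CMP  NZCV=1000
1: · MOVCS
2: ✓ MOVLS  r3←0x95
3: ✓ CMP  NZCV=1010
4: · MOVLS
5: · ADDPL
6: ✓ CMP  NZCV=1001
7: · MOVLE
8: ✓ ADDNE  r2←0x49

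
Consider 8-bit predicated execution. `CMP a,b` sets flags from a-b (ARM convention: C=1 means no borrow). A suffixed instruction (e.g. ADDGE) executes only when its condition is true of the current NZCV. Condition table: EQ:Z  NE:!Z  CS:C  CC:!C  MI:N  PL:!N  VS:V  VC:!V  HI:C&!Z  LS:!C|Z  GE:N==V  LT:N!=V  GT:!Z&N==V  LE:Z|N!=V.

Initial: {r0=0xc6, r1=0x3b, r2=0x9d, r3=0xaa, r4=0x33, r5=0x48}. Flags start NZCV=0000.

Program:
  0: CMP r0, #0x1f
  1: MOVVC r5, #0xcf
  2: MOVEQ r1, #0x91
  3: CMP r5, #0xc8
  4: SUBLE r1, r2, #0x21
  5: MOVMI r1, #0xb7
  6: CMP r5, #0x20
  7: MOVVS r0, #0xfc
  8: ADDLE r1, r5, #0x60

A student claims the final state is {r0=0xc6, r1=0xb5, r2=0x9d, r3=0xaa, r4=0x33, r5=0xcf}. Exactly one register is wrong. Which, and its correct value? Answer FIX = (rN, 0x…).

FIX = (r1, 0x2f)

0: ✓ CMP  NZCV=1010
1: ✓ MOVVC  r5←0xcf
2: · MOVEQ
3: ✓ CMP  NZCV=0010
4: · SUBLE
5: · MOVMI
6: ✓ CMP  NZCV=1010
7: · MOVVS
8: ✓ ADDLE  r1←0x2f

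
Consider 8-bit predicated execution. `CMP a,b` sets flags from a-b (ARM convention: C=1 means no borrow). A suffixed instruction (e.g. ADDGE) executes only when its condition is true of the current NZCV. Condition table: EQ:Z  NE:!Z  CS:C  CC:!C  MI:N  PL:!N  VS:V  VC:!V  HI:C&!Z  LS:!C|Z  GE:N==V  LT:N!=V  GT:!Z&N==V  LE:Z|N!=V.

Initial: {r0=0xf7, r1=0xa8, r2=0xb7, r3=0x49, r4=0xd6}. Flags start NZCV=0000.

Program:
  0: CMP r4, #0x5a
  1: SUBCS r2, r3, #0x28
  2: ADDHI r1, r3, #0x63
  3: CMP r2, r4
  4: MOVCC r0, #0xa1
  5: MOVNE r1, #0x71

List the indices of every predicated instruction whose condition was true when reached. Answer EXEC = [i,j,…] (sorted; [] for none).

0: ✓ CMP  NZCV=0011
1: ✓ SUBCS  r2←0x21
2: ✓ ADDHI  r1←0xac
3: ✓ CMP  NZCV=0000
4: ✓ MOVCC  r0←0xa1
5: ✓ MOVNE  r1←0x71

EXEC = [1,2,4,5]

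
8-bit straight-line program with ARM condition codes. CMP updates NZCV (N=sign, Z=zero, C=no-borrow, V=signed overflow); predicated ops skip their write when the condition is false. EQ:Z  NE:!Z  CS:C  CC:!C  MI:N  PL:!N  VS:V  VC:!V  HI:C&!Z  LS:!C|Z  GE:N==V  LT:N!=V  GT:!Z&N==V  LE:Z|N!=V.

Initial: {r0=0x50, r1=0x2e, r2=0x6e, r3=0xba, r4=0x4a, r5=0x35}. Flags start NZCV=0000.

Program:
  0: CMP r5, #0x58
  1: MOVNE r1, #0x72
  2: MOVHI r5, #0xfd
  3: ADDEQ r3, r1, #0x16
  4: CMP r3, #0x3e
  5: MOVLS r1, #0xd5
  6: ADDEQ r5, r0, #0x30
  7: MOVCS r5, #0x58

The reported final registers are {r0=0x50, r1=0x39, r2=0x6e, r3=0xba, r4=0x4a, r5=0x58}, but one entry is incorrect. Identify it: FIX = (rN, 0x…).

[0] flags=1000 → (cmp)
[1] flags=1000 NE?T → r1=0x72
[2] flags=1000 HI?F → skip
[3] flags=1000 EQ?F → skip
[4] flags=0011 → (cmp)
[5] flags=0011 LS?F → skip
[6] flags=0011 EQ?F → skip
[7] flags=0011 CS?T → r5=0x58

FIX = (r1, 0x72)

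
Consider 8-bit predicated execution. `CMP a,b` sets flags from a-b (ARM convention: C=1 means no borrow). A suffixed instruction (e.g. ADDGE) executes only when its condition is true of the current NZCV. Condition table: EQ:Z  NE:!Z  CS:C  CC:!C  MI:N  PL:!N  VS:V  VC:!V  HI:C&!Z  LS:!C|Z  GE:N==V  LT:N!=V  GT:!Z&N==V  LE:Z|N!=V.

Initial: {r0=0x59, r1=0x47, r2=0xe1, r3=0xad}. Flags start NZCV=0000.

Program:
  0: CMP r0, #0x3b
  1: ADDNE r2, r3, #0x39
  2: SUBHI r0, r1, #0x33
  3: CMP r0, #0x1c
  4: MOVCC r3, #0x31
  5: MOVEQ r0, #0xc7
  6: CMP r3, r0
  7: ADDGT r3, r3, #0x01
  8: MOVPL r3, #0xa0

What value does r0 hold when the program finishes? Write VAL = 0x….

0: ✓ CMP  NZCV=0010
1: ✓ ADDNE  r2←0xe6
2: ✓ SUBHI  r0←0x14
3: ✓ CMP  NZCV=1000
4: ✓ MOVCC  r3←0x31
5: · MOVEQ
6: ✓ CMP  NZCV=0010
7: ✓ ADDGT  r3←0x32
8: ✓ MOVPL  r3←0xa0

VAL = 0x14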